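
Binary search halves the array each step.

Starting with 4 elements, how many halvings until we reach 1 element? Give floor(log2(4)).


4 / 2 = 2
2 / 2 = 1
Reached 1 after 2 halvings

2


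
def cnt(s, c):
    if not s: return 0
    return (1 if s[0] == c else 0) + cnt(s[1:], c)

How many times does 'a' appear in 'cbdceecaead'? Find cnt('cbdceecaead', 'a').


s[0]='c' != 'a' -> 0
s[0]='b' != 'a' -> 0
s[0]='d' != 'a' -> 0
s[0]='c' != 'a' -> 0
s[0]='e' != 'a' -> 0
s[0]='e' != 'a' -> 0
s[0]='c' != 'a' -> 0
s[0]='a' == 'a' -> 1
s[0]='e' != 'a' -> 0
s[0]='a' == 'a' -> 1
s[0]='d' != 'a' -> 0
Sum: 0 + 0 + 0 + 0 + 0 + 0 + 0 + 1 + 0 + 1 + 0 = 2

2


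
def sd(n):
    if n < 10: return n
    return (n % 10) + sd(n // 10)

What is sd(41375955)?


sd(41375955) = 5 + sd(4137595)
sd(4137595) = 5 + sd(413759)
sd(413759) = 9 + sd(41375)
sd(41375) = 5 + sd(4137)
sd(4137) = 7 + sd(413)
sd(413) = 3 + sd(41)
sd(41) = 1 + sd(4)
sd(4) = 4  (base case)
Total: 5 + 5 + 9 + 5 + 7 + 3 + 1 + 4 = 39

39


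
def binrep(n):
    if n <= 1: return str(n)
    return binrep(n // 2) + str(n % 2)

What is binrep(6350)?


binrep(6350) = binrep(3175) + '0'
binrep(3175) = binrep(1587) + '1'
binrep(1587) = binrep(793) + '1'
binrep(793) = binrep(396) + '1'
binrep(396) = binrep(198) + '0'
binrep(198) = binrep(99) + '0'
binrep(99) = binrep(49) + '1'
binrep(49) = binrep(24) + '1'
binrep(24) = binrep(12) + '0'
binrep(12) = binrep(6) + '0'
binrep(6) = binrep(3) + '0'
binrep(3) = binrep(1) + '1'
binrep(1) = '1'  (base case)
Concatenating: '1' + '1' + '0' + '0' + '0' + '1' + '1' + '0' + '0' + '1' + '1' + '1' + '0' = '1100011001110'

1100011001110


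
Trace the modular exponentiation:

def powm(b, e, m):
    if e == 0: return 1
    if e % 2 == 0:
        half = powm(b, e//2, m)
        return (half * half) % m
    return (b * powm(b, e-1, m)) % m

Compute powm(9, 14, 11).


powm(9, 14, 11): e is even, compute powm(9, 7, 11)
  powm(9, 7, 11): e is odd, compute powm(9, 6, 11)
    powm(9, 6, 11): e is even, compute powm(9, 3, 11)
      powm(9, 3, 11): e is odd, compute powm(9, 2, 11)
        powm(9, 2, 11): e is even, compute powm(9, 1, 11)
          powm(9, 1, 11): e is odd, compute powm(9, 0, 11)
          powm(9, 0, 11) = 1
          (9 * 1) % 11 = 9
        half=9, (9*9) % 11 = 4
      (9 * 4) % 11 = 3
    half=3, (3*3) % 11 = 9
  (9 * 9) % 11 = 4
half=4, (4*4) % 11 = 5

5


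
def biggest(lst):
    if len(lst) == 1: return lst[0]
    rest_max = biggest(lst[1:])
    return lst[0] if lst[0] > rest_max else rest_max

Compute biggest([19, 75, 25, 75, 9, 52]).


biggest([19, 75, 25, 75, 9, 52]): compare 19 with biggest([75, 25, 75, 9, 52])
biggest([75, 25, 75, 9, 52]): compare 75 with biggest([25, 75, 9, 52])
biggest([25, 75, 9, 52]): compare 25 with biggest([75, 9, 52])
biggest([75, 9, 52]): compare 75 with biggest([9, 52])
biggest([9, 52]): compare 9 with biggest([52])
biggest([52]) = 52  (base case)
Compare 9 with 52 -> 52
Compare 75 with 52 -> 75
Compare 25 with 75 -> 75
Compare 75 with 75 -> 75
Compare 19 with 75 -> 75

75


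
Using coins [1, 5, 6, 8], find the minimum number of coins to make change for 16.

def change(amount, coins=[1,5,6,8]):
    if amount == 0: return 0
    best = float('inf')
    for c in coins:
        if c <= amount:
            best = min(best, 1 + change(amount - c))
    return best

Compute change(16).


Building up with DP:
change(0) = 0
change(1) = min(1+change(0)=1+0=1) = 1
change(2) = min(1+change(1)=1+1=2) = 2
change(3) = min(1+change(2)=1+2=3) = 3
change(4) = min(1+change(3)=1+3=4) = 4
change(5) = min(1+change(4)=1+4=5, 1+change(0)=1+0=1) = 1
change(6) = min(1+change(5)=1+1=2, 1+change(1)=1+1=2, 1+change(0)=1+0=1) = 1
change(7) = min(1+change(6)=1+1=2, 1+change(2)=1+2=3, 1+change(1)=1+1=2) = 2
change(8) = min(1+change(7)=1+2=3, 1+change(3)=1+3=4, 1+change(2)=1+2=3, 1+change(0)=1+0=1) = 1
change(9) = min(1+change(8)=1+1=2, 1+change(4)=1+4=5, 1+change(3)=1+3=4, 1+change(1)=1+1=2) = 2
change(10) = min(1+change(9)=1+2=3, 1+change(5)=1+1=2, 1+change(4)=1+4=5, 1+change(2)=1+2=3) = 2
change(11) = min(1+change(10)=1+2=3, 1+change(6)=1+1=2, 1+change(5)=1+1=2, 1+change(3)=1+3=4) = 2
change(12) = min(1+change(11)=1+2=3, 1+change(7)=1+2=3, 1+change(6)=1+1=2, 1+change(4)=1+4=5) = 2
change(13) = min(1+change(12)=1+2=3, 1+change(8)=1+1=2, 1+change(7)=1+2=3, 1+change(5)=1+1=2) = 2
change(14) = min(1+change(13)=1+2=3, 1+change(9)=1+2=3, 1+change(8)=1+1=2, 1+change(6)=1+1=2) = 2
change(15) = min(1+change(14)=1+2=3, 1+change(10)=1+2=3, 1+change(9)=1+2=3, 1+change(7)=1+2=3) = 3
change(16) = min(1+change(15)=1+3=4, 1+change(11)=1+2=3, 1+change(10)=1+2=3, 1+change(8)=1+1=2) = 2

2


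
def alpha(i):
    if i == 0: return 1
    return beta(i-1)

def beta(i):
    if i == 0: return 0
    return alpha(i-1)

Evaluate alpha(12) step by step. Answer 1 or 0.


alpha(12) = beta(11)
beta(11) = alpha(10)
alpha(10) = beta(9)
beta(9) = alpha(8)
alpha(8) = beta(7)
beta(7) = alpha(6)
alpha(6) = beta(5)
beta(5) = alpha(4)
alpha(4) = beta(3)
beta(3) = alpha(2)
alpha(2) = beta(1)
beta(1) = alpha(0)
alpha(0) = 1  (base case)
Result: 1

1


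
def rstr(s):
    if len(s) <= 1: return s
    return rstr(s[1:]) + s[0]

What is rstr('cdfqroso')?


rstr('cdfqroso') = rstr('dfqroso') + 'c'
rstr('dfqroso') = rstr('fqroso') + 'd'
rstr('fqroso') = rstr('qroso') + 'f'
rstr('qroso') = rstr('roso') + 'q'
rstr('roso') = rstr('oso') + 'r'
rstr('oso') = rstr('so') + 'o'
rstr('so') = rstr('o') + 's'
rstr('o') = 'o'  (base case)
Concatenating: 'o' + 's' + 'o' + 'r' + 'q' + 'f' + 'd' + 'c' = 'osorqfdc'

osorqfdc


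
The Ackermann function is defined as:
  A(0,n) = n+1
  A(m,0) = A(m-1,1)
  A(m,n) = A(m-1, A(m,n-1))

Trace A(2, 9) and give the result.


A(2, 9) = A(1, A(2, 8))
  A(2, 8) = A(1, A(2, 7))
    A(2, 7) = A(1, A(2, 6))
      A(2, 6) = A(1, A(2, 5))
        A(2, 5) = A(1, A(2, 4))
          A(2, 4) = A(1, A(2, 3))
          A(2, 3) = A(1, A(2, 2))
          A(2, 2) = A(1, A(2, 1))
          A(2, 1) = A(1, A(2, 0))
          A(2, 0) = A(1, 1)
          A(1, 1) = A(0, A(1, 0))
          A(1, 0) = A(0, 1)
          A(0, 1) = 2
            = A(0, 2)
          A(0, 2) = 3
            = A(1, 3)
          A(1, 3) = A(0, A(1, 2))
          A(1, 2) = A(0, A(1, 1))
          A(1, 1) = A(0, A(1, 0))
          A(1, 0) = A(0, 1)
          A(0, 1) = 2
            = A(0, 2)
          A(0, 2) = 3
            = A(0, 3)
          A(0, 3) = 4
... (trace truncated)
Result: A(2, 9) = 21

21


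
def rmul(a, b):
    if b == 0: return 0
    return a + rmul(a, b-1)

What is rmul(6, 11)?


rmul(6, 11) = 6 + rmul(6, 10)
rmul(6, 10) = 6 + rmul(6, 9)
rmul(6, 9) = 6 + rmul(6, 8)
rmul(6, 8) = 6 + rmul(6, 7)
rmul(6, 7) = 6 + rmul(6, 6)
rmul(6, 6) = 6 + rmul(6, 5)
rmul(6, 5) = 6 + rmul(6, 4)
rmul(6, 4) = 6 + rmul(6, 3)
rmul(6, 3) = 6 + rmul(6, 2)
rmul(6, 2) = 6 + rmul(6, 1)
rmul(6, 1) = 6 + rmul(6, 0)
rmul(6, 0) = 0  (base case)
Total: 6 + 6 + 6 + 6 + 6 + 6 + 6 + 6 + 6 + 6 + 6 + 0 = 66

66


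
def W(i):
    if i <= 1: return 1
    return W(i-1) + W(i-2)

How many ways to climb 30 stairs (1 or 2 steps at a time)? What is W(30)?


Building up from base cases:
W(0) = 1
W(1) = 1
W(2) = W(1) + W(0) = 1 + 1 = 2
W(3) = W(2) + W(1) = 2 + 1 = 3
W(4) = W(3) + W(2) = 3 + 2 = 5
W(5) = W(4) + W(3) = 5 + 3 = 8
W(6) = W(5) + W(4) = 8 + 5 = 13
W(7) = W(6) + W(5) = 13 + 8 = 21
W(8) = W(7) + W(6) = 21 + 13 = 34
W(9) = W(8) + W(7) = 34 + 21 = 55
W(10) = W(9) + W(8) = 55 + 34 = 89
W(11) = W(10) + W(9) = 89 + 55 = 144
W(12) = W(11) + W(10) = 144 + 89 = 233
W(13) = W(12) + W(11) = 233 + 144 = 377
W(14) = W(13) + W(12) = 377 + 233 = 610
W(15) = W(14) + W(13) = 610 + 377 = 987
W(16) = W(15) + W(14) = 987 + 610 = 1597
W(17) = W(16) + W(15) = 1597 + 987 = 2584
W(18) = W(17) + W(16) = 2584 + 1597 = 4181
W(19) = W(18) + W(17) = 4181 + 2584 = 6765
W(20) = W(19) + W(18) = 6765 + 4181 = 10946
W(21) = W(20) + W(19) = 10946 + 6765 = 17711
W(22) = W(21) + W(20) = 17711 + 10946 = 28657
W(23) = W(22) + W(21) = 28657 + 17711 = 46368
W(24) = W(23) + W(22) = 46368 + 28657 = 75025
W(25) = W(24) + W(23) = 75025 + 46368 = 121393
W(26) = W(25) + W(24) = 121393 + 75025 = 196418
W(27) = W(26) + W(25) = 196418 + 121393 = 317811
W(28) = W(27) + W(26) = 317811 + 196418 = 514229
W(29) = W(28) + W(27) = 514229 + 317811 = 832040
W(30) = W(29) + W(28) = 832040 + 514229 = 1346269

1346269


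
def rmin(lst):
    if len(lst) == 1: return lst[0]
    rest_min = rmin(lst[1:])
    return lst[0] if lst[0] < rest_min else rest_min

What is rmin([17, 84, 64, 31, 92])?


rmin([17, 84, 64, 31, 92]): compare 17 with rmin([84, 64, 31, 92])
rmin([84, 64, 31, 92]): compare 84 with rmin([64, 31, 92])
rmin([64, 31, 92]): compare 64 with rmin([31, 92])
rmin([31, 92]): compare 31 with rmin([92])
rmin([92]) = 92  (base case)
Compare 31 with 92 -> 31
Compare 64 with 31 -> 31
Compare 84 with 31 -> 31
Compare 17 with 31 -> 17

17


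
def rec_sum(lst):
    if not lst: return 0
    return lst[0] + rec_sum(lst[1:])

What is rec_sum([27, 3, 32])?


rec_sum([27, 3, 32]) = 27 + rec_sum([3, 32])
rec_sum([3, 32]) = 3 + rec_sum([32])
rec_sum([32]) = 32 + rec_sum([])
rec_sum([]) = 0  (base case)
Total: 27 + 3 + 32 + 0 = 62

62


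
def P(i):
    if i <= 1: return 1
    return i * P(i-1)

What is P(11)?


P(11)
= 11 * P(10)
= 11 * 10 * P(9)
= 11 * 10 * 9 * P(8)
= 11 * 10 * 9 * 8 * P(7)
= 11 * 10 * 9 * 8 * 7 * P(6)
= 11 * 10 * 9 * 8 * 7 * 6 * P(5)
= 11 * 10 * 9 * 8 * 7 * 6 * 5 * P(4)
= 11 * 10 * 9 * 8 * 7 * 6 * 5 * 4 * P(3)
= 11 * 10 * 9 * 8 * 7 * 6 * 5 * 4 * 3 * P(2)
= 11 * 10 * 9 * 8 * 7 * 6 * 5 * 4 * 3 * 2 * P(1)
= 11 * 10 * 9 * 8 * 7 * 6 * 5 * 4 * 3 * 2 * 1
= 39916800

39916800


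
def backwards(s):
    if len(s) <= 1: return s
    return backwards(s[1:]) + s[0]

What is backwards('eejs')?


backwards('eejs') = backwards('ejs') + 'e'
backwards('ejs') = backwards('js') + 'e'
backwards('js') = backwards('s') + 'j'
backwards('s') = 's'  (base case)
Concatenating: 's' + 'j' + 'e' + 'e' = 'sjee'

sjee


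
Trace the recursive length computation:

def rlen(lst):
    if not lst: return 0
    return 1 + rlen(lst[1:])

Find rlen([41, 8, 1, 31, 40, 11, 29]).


rlen([41, 8, 1, 31, 40, 11, 29]) = 1 + rlen([8, 1, 31, 40, 11, 29])
rlen([8, 1, 31, 40, 11, 29]) = 1 + rlen([1, 31, 40, 11, 29])
rlen([1, 31, 40, 11, 29]) = 1 + rlen([31, 40, 11, 29])
rlen([31, 40, 11, 29]) = 1 + rlen([40, 11, 29])
rlen([40, 11, 29]) = 1 + rlen([11, 29])
rlen([11, 29]) = 1 + rlen([29])
rlen([29]) = 1 + rlen([])
rlen([]) = 0  (base case)
Unwinding: 1 + 1 + 1 + 1 + 1 + 1 + 1 + 0 = 7

7


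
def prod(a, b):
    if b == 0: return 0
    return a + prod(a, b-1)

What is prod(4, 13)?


prod(4, 13) = 4 + prod(4, 12)
prod(4, 12) = 4 + prod(4, 11)
prod(4, 11) = 4 + prod(4, 10)
prod(4, 10) = 4 + prod(4, 9)
prod(4, 9) = 4 + prod(4, 8)
prod(4, 8) = 4 + prod(4, 7)
prod(4, 7) = 4 + prod(4, 6)
prod(4, 6) = 4 + prod(4, 5)
prod(4, 5) = 4 + prod(4, 4)
prod(4, 4) = 4 + prod(4, 3)
prod(4, 3) = 4 + prod(4, 2)
prod(4, 2) = 4 + prod(4, 1)
prod(4, 1) = 4 + prod(4, 0)
prod(4, 0) = 0  (base case)
Total: 4 + 4 + 4 + 4 + 4 + 4 + 4 + 4 + 4 + 4 + 4 + 4 + 4 + 0 = 52

52


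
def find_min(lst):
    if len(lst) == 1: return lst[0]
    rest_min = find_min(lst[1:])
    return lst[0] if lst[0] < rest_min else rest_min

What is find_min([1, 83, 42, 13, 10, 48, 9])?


find_min([1, 83, 42, 13, 10, 48, 9]): compare 1 with find_min([83, 42, 13, 10, 48, 9])
find_min([83, 42, 13, 10, 48, 9]): compare 83 with find_min([42, 13, 10, 48, 9])
find_min([42, 13, 10, 48, 9]): compare 42 with find_min([13, 10, 48, 9])
find_min([13, 10, 48, 9]): compare 13 with find_min([10, 48, 9])
find_min([10, 48, 9]): compare 10 with find_min([48, 9])
find_min([48, 9]): compare 48 with find_min([9])
find_min([9]) = 9  (base case)
Compare 48 with 9 -> 9
Compare 10 with 9 -> 9
Compare 13 with 9 -> 9
Compare 42 with 9 -> 9
Compare 83 with 9 -> 9
Compare 1 with 9 -> 1

1


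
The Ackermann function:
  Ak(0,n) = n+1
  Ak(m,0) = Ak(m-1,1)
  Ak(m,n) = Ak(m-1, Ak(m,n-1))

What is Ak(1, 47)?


Ak(1, 47) = Ak(0, Ak(1, 46))
  Ak(1, 46) = Ak(0, Ak(1, 45))
    Ak(1, 45) = Ak(0, Ak(1, 44))
      Ak(1, 44) = Ak(0, Ak(1, 43))
        Ak(1, 43) = Ak(0, Ak(1, 42))
          Ak(1, 42) = Ak(0, Ak(1, 41))
          Ak(1, 41) = Ak(0, Ak(1, 40))
          Ak(1, 40) = Ak(0, Ak(1, 39))
          Ak(1, 39) = Ak(0, Ak(1, 38))
          Ak(1, 38) = Ak(0, Ak(1, 37))
          Ak(1, 37) = Ak(0, Ak(1, 36))
          Ak(1, 36) = Ak(0, Ak(1, 35))
          Ak(1, 35) = Ak(0, Ak(1, 34))
          Ak(1, 34) = Ak(0, Ak(1, 33))
          Ak(1, 33) = Ak(0, Ak(1, 32))
          Ak(1, 32) = Ak(0, Ak(1, 31))
          Ak(1, 31) = Ak(0, Ak(1, 30))
          Ak(1, 30) = Ak(0, Ak(1, 29))
          Ak(1, 29) = Ak(0, Ak(1, 28))
          Ak(1, 28) = Ak(0, Ak(1, 27))
          Ak(1, 27) = Ak(0, Ak(1, 26))
          Ak(1, 26) = Ak(0, Ak(1, 25))
          Ak(1, 25) = Ak(0, Ak(1, 24))
          Ak(1, 24) = Ak(0, Ak(1, 23))
          Ak(1, 23) = Ak(0, Ak(1, 22))
... (trace truncated)
Result: Ak(1, 47) = 49

49


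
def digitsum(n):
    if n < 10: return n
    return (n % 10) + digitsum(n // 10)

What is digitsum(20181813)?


digitsum(20181813) = 3 + digitsum(2018181)
digitsum(2018181) = 1 + digitsum(201818)
digitsum(201818) = 8 + digitsum(20181)
digitsum(20181) = 1 + digitsum(2018)
digitsum(2018) = 8 + digitsum(201)
digitsum(201) = 1 + digitsum(20)
digitsum(20) = 0 + digitsum(2)
digitsum(2) = 2  (base case)
Total: 3 + 1 + 8 + 1 + 8 + 1 + 0 + 2 = 24

24


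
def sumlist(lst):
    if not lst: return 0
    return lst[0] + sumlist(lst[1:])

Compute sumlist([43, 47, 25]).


sumlist([43, 47, 25]) = 43 + sumlist([47, 25])
sumlist([47, 25]) = 47 + sumlist([25])
sumlist([25]) = 25 + sumlist([])
sumlist([]) = 0  (base case)
Total: 43 + 47 + 25 + 0 = 115

115


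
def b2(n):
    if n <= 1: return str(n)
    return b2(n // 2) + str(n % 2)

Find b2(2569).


b2(2569) = b2(1284) + '1'
b2(1284) = b2(642) + '0'
b2(642) = b2(321) + '0'
b2(321) = b2(160) + '1'
b2(160) = b2(80) + '0'
b2(80) = b2(40) + '0'
b2(40) = b2(20) + '0'
b2(20) = b2(10) + '0'
b2(10) = b2(5) + '0'
b2(5) = b2(2) + '1'
b2(2) = b2(1) + '0'
b2(1) = '1'  (base case)
Concatenating: '1' + '0' + '1' + '0' + '0' + '0' + '0' + '0' + '1' + '0' + '0' + '1' = '101000001001'

101000001001


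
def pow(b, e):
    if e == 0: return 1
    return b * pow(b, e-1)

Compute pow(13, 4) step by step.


pow(13, 4)
= 13 * pow(13, 3)
= 13 * 13 * pow(13, 2)
= 13 * 13 * 13 * pow(13, 1)
= 13 * 13 * 13 * 13 * pow(13, 0)
= 13 * 13 * 13 * 13 * 1
= 28561

28561


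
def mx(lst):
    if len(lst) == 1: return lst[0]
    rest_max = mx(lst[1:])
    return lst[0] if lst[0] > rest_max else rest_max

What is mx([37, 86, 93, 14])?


mx([37, 86, 93, 14]): compare 37 with mx([86, 93, 14])
mx([86, 93, 14]): compare 86 with mx([93, 14])
mx([93, 14]): compare 93 with mx([14])
mx([14]) = 14  (base case)
Compare 93 with 14 -> 93
Compare 86 with 93 -> 93
Compare 37 with 93 -> 93

93


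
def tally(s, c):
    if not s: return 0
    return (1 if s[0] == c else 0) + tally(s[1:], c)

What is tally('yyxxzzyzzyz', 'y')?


s[0]='y' == 'y' -> 1
s[0]='y' == 'y' -> 1
s[0]='x' != 'y' -> 0
s[0]='x' != 'y' -> 0
s[0]='z' != 'y' -> 0
s[0]='z' != 'y' -> 0
s[0]='y' == 'y' -> 1
s[0]='z' != 'y' -> 0
s[0]='z' != 'y' -> 0
s[0]='y' == 'y' -> 1
s[0]='z' != 'y' -> 0
Sum: 1 + 1 + 0 + 0 + 0 + 0 + 1 + 0 + 0 + 1 + 0 = 4

4


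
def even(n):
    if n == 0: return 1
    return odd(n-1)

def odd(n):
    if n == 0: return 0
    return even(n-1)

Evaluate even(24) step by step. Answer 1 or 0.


even(24) = odd(23)
odd(23) = even(22)
even(22) = odd(21)
odd(21) = even(20)
even(20) = odd(19)
odd(19) = even(18)
even(18) = odd(17)
odd(17) = even(16)
even(16) = odd(15)
odd(15) = even(14)
even(14) = odd(13)
odd(13) = even(12)
even(12) = odd(11)
odd(11) = even(10)
even(10) = odd(9)
odd(9) = even(8)
even(8) = odd(7)
odd(7) = even(6)
even(6) = odd(5)
odd(5) = even(4)
even(4) = odd(3)
odd(3) = even(2)
even(2) = odd(1)
odd(1) = even(0)
even(0) = 1  (base case)
Result: 1

1


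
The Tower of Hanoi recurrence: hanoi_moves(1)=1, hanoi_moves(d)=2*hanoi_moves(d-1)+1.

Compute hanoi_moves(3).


hanoi_moves(3) = 2 * hanoi_moves(2) + 1
hanoi_moves(2) = 2 * hanoi_moves(1) + 1
hanoi_moves(1) = 1  (base case)
hanoi_moves(2) = 2 * 1 + 1 = 3
hanoi_moves(3) = 2 * 3 + 1 = 7

7


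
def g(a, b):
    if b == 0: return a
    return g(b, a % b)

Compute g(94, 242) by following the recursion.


g(94, 242) = g(242, 94)
g(242, 94) = g(94, 54)
g(94, 54) = g(54, 40)
g(54, 40) = g(40, 14)
g(40, 14) = g(14, 12)
g(14, 12) = g(12, 2)
g(12, 2) = g(2, 0)
g(2, 0) = 2  (base case)

2


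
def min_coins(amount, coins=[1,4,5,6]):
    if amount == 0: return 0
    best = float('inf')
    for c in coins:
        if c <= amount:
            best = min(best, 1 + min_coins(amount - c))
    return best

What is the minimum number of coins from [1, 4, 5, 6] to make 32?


Building up with DP:
min_coins(0) = 0
min_coins(1) = min(1+min_coins(0)=1+0=1) = 1
min_coins(2) = min(1+min_coins(1)=1+1=2) = 2
min_coins(3) = min(1+min_coins(2)=1+2=3) = 3
min_coins(4) = min(1+min_coins(3)=1+3=4, 1+min_coins(0)=1+0=1) = 1
min_coins(5) = min(1+min_coins(4)=1+1=2, 1+min_coins(1)=1+1=2, 1+min_coins(0)=1+0=1) = 1
min_coins(6) = min(1+min_coins(5)=1+1=2, 1+min_coins(2)=1+2=3, 1+min_coins(1)=1+1=2, 1+min_coins(0)=1+0=1) = 1
min_coins(7) = min(1+min_coins(6)=1+1=2, 1+min_coins(3)=1+3=4, 1+min_coins(2)=1+2=3, 1+min_coins(1)=1+1=2) = 2
min_coins(8) = min(1+min_coins(7)=1+2=3, 1+min_coins(4)=1+1=2, 1+min_coins(3)=1+3=4, 1+min_coins(2)=1+2=3) = 2
min_coins(9) = min(1+min_coins(8)=1+2=3, 1+min_coins(5)=1+1=2, 1+min_coins(4)=1+1=2, 1+min_coins(3)=1+3=4) = 2
min_coins(10) = min(1+min_coins(9)=1+2=3, 1+min_coins(6)=1+1=2, 1+min_coins(5)=1+1=2, 1+min_coins(4)=1+1=2) = 2
min_coins(11) = min(1+min_coins(10)=1+2=3, 1+min_coins(7)=1+2=3, 1+min_coins(6)=1+1=2, 1+min_coins(5)=1+1=2) = 2
min_coins(12) = min(1+min_coins(11)=1+2=3, 1+min_coins(8)=1+2=3, 1+min_coins(7)=1+2=3, 1+min_coins(6)=1+1=2) = 2
min_coins(13) = min(1+min_coins(12)=1+2=3, 1+min_coins(9)=1+2=3, 1+min_coins(8)=1+2=3, 1+min_coins(7)=1+2=3) = 3
min_coins(14) = min(1+min_coins(13)=1+3=4, 1+min_coins(10)=1+2=3, 1+min_coins(9)=1+2=3, 1+min_coins(8)=1+2=3) = 3
min_coins(15) = min(1+min_coins(14)=1+3=4, 1+min_coins(11)=1+2=3, 1+min_coins(10)=1+2=3, 1+min_coins(9)=1+2=3) = 3
min_coins(16) = min(1+min_coins(15)=1+3=4, 1+min_coins(12)=1+2=3, 1+min_coins(11)=1+2=3, 1+min_coins(10)=1+2=3) = 3
min_coins(17) = min(1+min_coins(16)=1+3=4, 1+min_coins(13)=1+3=4, 1+min_coins(12)=1+2=3, 1+min_coins(11)=1+2=3) = 3
min_coins(18) = min(1+min_coins(17)=1+3=4, 1+min_coins(14)=1+3=4, 1+min_coins(13)=1+3=4, 1+min_coins(12)=1+2=3) = 3
min_coins(19) = min(1+min_coins(18)=1+3=4, 1+min_coins(15)=1+3=4, 1+min_coins(14)=1+3=4, 1+min_coins(13)=1+3=4) = 4
min_coins(20) = min(1+min_coins(19)=1+4=5, 1+min_coins(16)=1+3=4, 1+min_coins(15)=1+3=4, 1+min_coins(14)=1+3=4) = 4
min_coins(21) = min(1+min_coins(20)=1+4=5, 1+min_coins(17)=1+3=4, 1+min_coins(16)=1+3=4, 1+min_coins(15)=1+3=4) = 4
min_coins(22) = min(1+min_coins(21)=1+4=5, 1+min_coins(18)=1+3=4, 1+min_coins(17)=1+3=4, 1+min_coins(16)=1+3=4) = 4
min_coins(23) = min(1+min_coins(22)=1+4=5, 1+min_coins(19)=1+4=5, 1+min_coins(18)=1+3=4, 1+min_coins(17)=1+3=4) = 4
min_coins(24) = min(1+min_coins(23)=1+4=5, 1+min_coins(20)=1+4=5, 1+min_coins(19)=1+4=5, 1+min_coins(18)=1+3=4) = 4
min_coins(25) = min(1+min_coins(24)=1+4=5, 1+min_coins(21)=1+4=5, 1+min_coins(20)=1+4=5, 1+min_coins(19)=1+4=5) = 5
min_coins(26) = min(1+min_coins(25)=1+5=6, 1+min_coins(22)=1+4=5, 1+min_coins(21)=1+4=5, 1+min_coins(20)=1+4=5) = 5
min_coins(27) = min(1+min_coins(26)=1+5=6, 1+min_coins(23)=1+4=5, 1+min_coins(22)=1+4=5, 1+min_coins(21)=1+4=5) = 5
min_coins(28) = min(1+min_coins(27)=1+5=6, 1+min_coins(24)=1+4=5, 1+min_coins(23)=1+4=5, 1+min_coins(22)=1+4=5) = 5
min_coins(29) = min(1+min_coins(28)=1+5=6, 1+min_coins(25)=1+5=6, 1+min_coins(24)=1+4=5, 1+min_coins(23)=1+4=5) = 5
min_coins(30) = min(1+min_coins(29)=1+5=6, 1+min_coins(26)=1+5=6, 1+min_coins(25)=1+5=6, 1+min_coins(24)=1+4=5) = 5
min_coins(31) = min(1+min_coins(30)=1+5=6, 1+min_coins(27)=1+5=6, 1+min_coins(26)=1+5=6, 1+min_coins(25)=1+5=6) = 6
min_coins(32) = min(1+min_coins(31)=1+6=7, 1+min_coins(28)=1+5=6, 1+min_coins(27)=1+5=6, 1+min_coins(26)=1+5=6) = 6

6


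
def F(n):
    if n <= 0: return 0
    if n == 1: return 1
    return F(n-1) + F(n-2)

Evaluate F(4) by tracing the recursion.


Computing F(4) bottom-up:
F(0) = 0
F(1) = 1
F(2) = F(1) + F(0) = 1 + 0 = 1
F(3) = F(2) + F(1) = 1 + 1 = 2
F(4) = F(3) + F(2) = 2 + 1 = 3

3


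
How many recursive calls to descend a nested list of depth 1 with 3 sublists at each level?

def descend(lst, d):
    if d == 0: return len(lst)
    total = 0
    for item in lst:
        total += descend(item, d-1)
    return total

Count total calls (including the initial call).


At depth 0 (root): 1 call
At depth 1: each of 1 parents calls descend on 3 children = 3 calls
Total: 1 + 3 = 4

4


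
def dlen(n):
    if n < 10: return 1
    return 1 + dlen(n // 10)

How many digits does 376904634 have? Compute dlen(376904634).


dlen(376904634) = 1 + dlen(37690463)
dlen(37690463) = 1 + dlen(3769046)
dlen(3769046) = 1 + dlen(376904)
dlen(376904) = 1 + dlen(37690)
dlen(37690) = 1 + dlen(3769)
dlen(3769) = 1 + dlen(376)
dlen(376) = 1 + dlen(37)
dlen(37) = 1 + dlen(3)
dlen(3) = 1  (base case: 3 < 10)
Unwinding: 1 + 1 + 1 + 1 + 1 + 1 + 1 + 1 + 1 = 9

9


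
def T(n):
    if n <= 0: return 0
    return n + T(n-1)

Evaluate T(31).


T(31)
= 31 + 30 + 29 + 28 + 27 + 26 + 25 + 24 + 23 + 22 + 21 + 20 + 19 + 18 + 17 + 16 + 15 + 14 + 13 + 12 + 11 + 10 + 9 + 8 + 7 + 6 + 5 + 4 + 3 + 2 + 1 + T(0)
= 31 + 30 + 29 + 28 + 27 + 26 + 25 + 24 + 23 + 22 + 21 + 20 + 19 + 18 + 17 + 16 + 15 + 14 + 13 + 12 + 11 + 10 + 9 + 8 + 7 + 6 + 5 + 4 + 3 + 2 + 1 + 0
= 496

496


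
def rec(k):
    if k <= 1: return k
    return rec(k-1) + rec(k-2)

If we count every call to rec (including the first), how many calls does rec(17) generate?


Let C(n) = total calls for rec(n)
C(0) = 1, C(1) = 1
C(2) = 1 + C(1) + C(0) = 1 + 1 + 1 = 3
C(3) = 1 + C(2) + C(1) = 1 + 3 + 1 = 5
C(4) = 1 + C(3) + C(2) = 1 + 5 + 3 = 9
C(5) = 1 + C(4) + C(3) = 1 + 9 + 5 = 15
C(6) = 1 + C(5) + C(4) = 1 + 15 + 9 = 25
C(7) = 1 + C(6) + C(5) = 1 + 25 + 15 = 41
C(8) = 1 + C(7) + C(6) = 1 + 41 + 25 = 67
C(9) = 1 + C(8) + C(7) = 1 + 67 + 41 = 109
C(10) = 1 + C(9) + C(8) = 1 + 109 + 67 = 177
C(11) = 1 + C(10) + C(9) = 1 + 177 + 109 = 287
C(12) = 1 + C(11) + C(10) = 1 + 287 + 177 = 465
C(13) = 1 + C(12) + C(11) = 1 + 465 + 287 = 753
C(14) = 1 + C(13) + C(12) = 1 + 753 + 465 = 1219
C(15) = 1 + C(14) + C(13) = 1 + 1219 + 753 = 1973
C(16) = 1 + C(15) + C(14) = 1 + 1973 + 1219 = 3193
C(17) = 1 + C(16) + C(15) = 1 + 3193 + 1973 = 5167

5167


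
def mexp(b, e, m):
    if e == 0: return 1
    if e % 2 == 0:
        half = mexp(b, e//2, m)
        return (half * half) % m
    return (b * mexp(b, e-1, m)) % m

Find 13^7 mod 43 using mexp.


mexp(13, 7, 43): e is odd, compute mexp(13, 6, 43)
  mexp(13, 6, 43): e is even, compute mexp(13, 3, 43)
    mexp(13, 3, 43): e is odd, compute mexp(13, 2, 43)
      mexp(13, 2, 43): e is even, compute mexp(13, 1, 43)
        mexp(13, 1, 43): e is odd, compute mexp(13, 0, 43)
          mexp(13, 0, 43) = 1
        (13 * 1) % 43 = 13
      half=13, (13*13) % 43 = 40
    (13 * 40) % 43 = 4
  half=4, (4*4) % 43 = 16
(13 * 16) % 43 = 36

36


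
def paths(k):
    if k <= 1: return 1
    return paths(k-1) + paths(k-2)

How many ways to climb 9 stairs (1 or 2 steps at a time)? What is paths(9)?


Building up from base cases:
paths(0) = 1
paths(1) = 1
paths(2) = paths(1) + paths(0) = 1 + 1 = 2
paths(3) = paths(2) + paths(1) = 2 + 1 = 3
paths(4) = paths(3) + paths(2) = 3 + 2 = 5
paths(5) = paths(4) + paths(3) = 5 + 3 = 8
paths(6) = paths(5) + paths(4) = 8 + 5 = 13
paths(7) = paths(6) + paths(5) = 13 + 8 = 21
paths(8) = paths(7) + paths(6) = 21 + 13 = 34
paths(9) = paths(8) + paths(7) = 34 + 21 = 55

55


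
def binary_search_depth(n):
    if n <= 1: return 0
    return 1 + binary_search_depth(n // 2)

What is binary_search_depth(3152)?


3152 / 2 = 1576
1576 / 2 = 788
788 / 2 = 394
394 / 2 = 197
197 / 2 = 98
98 / 2 = 49
49 / 2 = 24
24 / 2 = 12
12 / 2 = 6
6 / 2 = 3
3 / 2 = 1
Reached 1 after 11 halvings

11


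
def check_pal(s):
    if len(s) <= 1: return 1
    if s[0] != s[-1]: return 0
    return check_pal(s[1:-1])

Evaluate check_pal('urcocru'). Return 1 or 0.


check_pal('urcocru'): s[0]='u' == s[-1]='u' -> check check_pal('rcocr')
check_pal('rcocr'): s[0]='r' == s[-1]='r' -> check check_pal('coc')
check_pal('coc'): s[0]='c' == s[-1]='c' -> check check_pal('o')
check_pal('o'): len <= 1 -> return 1  (base case)
Result: 1 (palindrome)

1


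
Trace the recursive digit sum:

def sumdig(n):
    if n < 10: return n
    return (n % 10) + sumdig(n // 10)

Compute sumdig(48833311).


sumdig(48833311) = 1 + sumdig(4883331)
sumdig(4883331) = 1 + sumdig(488333)
sumdig(488333) = 3 + sumdig(48833)
sumdig(48833) = 3 + sumdig(4883)
sumdig(4883) = 3 + sumdig(488)
sumdig(488) = 8 + sumdig(48)
sumdig(48) = 8 + sumdig(4)
sumdig(4) = 4  (base case)
Total: 1 + 1 + 3 + 3 + 3 + 8 + 8 + 4 = 31

31


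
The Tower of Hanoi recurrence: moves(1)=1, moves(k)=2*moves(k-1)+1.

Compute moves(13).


moves(13) = 2 * moves(12) + 1
moves(12) = 2 * moves(11) + 1
moves(11) = 2 * moves(10) + 1
moves(10) = 2 * moves(9) + 1
moves(9) = 2 * moves(8) + 1
moves(8) = 2 * moves(7) + 1
moves(7) = 2 * moves(6) + 1
moves(6) = 2 * moves(5) + 1
moves(5) = 2 * moves(4) + 1
moves(4) = 2 * moves(3) + 1
moves(3) = 2 * moves(2) + 1
moves(2) = 2 * moves(1) + 1
moves(1) = 1  (base case)
moves(2) = 2 * 1 + 1 = 3
moves(3) = 2 * 3 + 1 = 7
moves(4) = 2 * 7 + 1 = 15
moves(5) = 2 * 15 + 1 = 31
moves(6) = 2 * 31 + 1 = 63
moves(7) = 2 * 63 + 1 = 127
moves(8) = 2 * 127 + 1 = 255
moves(9) = 2 * 255 + 1 = 511
moves(10) = 2 * 511 + 1 = 1023
moves(11) = 2 * 1023 + 1 = 2047
moves(12) = 2 * 2047 + 1 = 4095
moves(13) = 2 * 4095 + 1 = 8191

8191


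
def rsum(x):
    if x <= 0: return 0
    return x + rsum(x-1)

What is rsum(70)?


rsum(70)
= 70 + 69 + 68 + 67 + 66 + 65 + 64 + 63 + 62 + 61 + 60 + 59 + 58 + 57 + 56 + 55 + 54 + 53 + 52 + 51 + 50 + 49 + 48 + 47 + 46 + 45 + 44 + 43 + 42 + 41 + 40 + 39 + 38 + 37 + 36 + 35 + 34 + 33 + 32 + 31 + 30 + 29 + 28 + 27 + 26 + 25 + 24 + 23 + 22 + 21 + 20 + 19 + 18 + 17 + 16 + 15 + 14 + 13 + 12 + 11 + 10 + 9 + 8 + 7 + 6 + 5 + 4 + 3 + 2 + 1 + rsum(0)
= 70 + 69 + 68 + 67 + 66 + 65 + 64 + 63 + 62 + 61 + 60 + 59 + 58 + 57 + 56 + 55 + 54 + 53 + 52 + 51 + 50 + 49 + 48 + 47 + 46 + 45 + 44 + 43 + 42 + 41 + 40 + 39 + 38 + 37 + 36 + 35 + 34 + 33 + 32 + 31 + 30 + 29 + 28 + 27 + 26 + 25 + 24 + 23 + 22 + 21 + 20 + 19 + 18 + 17 + 16 + 15 + 14 + 13 + 12 + 11 + 10 + 9 + 8 + 7 + 6 + 5 + 4 + 3 + 2 + 1 + 0
= 2485

2485


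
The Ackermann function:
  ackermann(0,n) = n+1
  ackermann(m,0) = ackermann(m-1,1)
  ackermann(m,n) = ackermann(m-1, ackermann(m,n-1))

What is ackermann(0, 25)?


ackermann(0, 25) = 26
Result: ackermann(0, 25) = 26

26


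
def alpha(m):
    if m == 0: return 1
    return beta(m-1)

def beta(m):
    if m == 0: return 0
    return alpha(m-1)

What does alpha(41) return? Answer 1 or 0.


alpha(41) = beta(40)
beta(40) = alpha(39)
alpha(39) = beta(38)
beta(38) = alpha(37)
alpha(37) = beta(36)
beta(36) = alpha(35)
alpha(35) = beta(34)
beta(34) = alpha(33)
alpha(33) = beta(32)
beta(32) = alpha(31)
alpha(31) = beta(30)
beta(30) = alpha(29)
alpha(29) = beta(28)
beta(28) = alpha(27)
alpha(27) = beta(26)
beta(26) = alpha(25)
alpha(25) = beta(24)
beta(24) = alpha(23)
alpha(23) = beta(22)
beta(22) = alpha(21)
alpha(21) = beta(20)
beta(20) = alpha(19)
alpha(19) = beta(18)
beta(18) = alpha(17)
alpha(17) = beta(16)
beta(16) = alpha(15)
alpha(15) = beta(14)
beta(14) = alpha(13)
alpha(13) = beta(12)
beta(12) = alpha(11)
alpha(11) = beta(10)
beta(10) = alpha(9)
alpha(9) = beta(8)
beta(8) = alpha(7)
alpha(7) = beta(6)
beta(6) = alpha(5)
alpha(5) = beta(4)
beta(4) = alpha(3)
alpha(3) = beta(2)
beta(2) = alpha(1)
alpha(1) = beta(0)
beta(0) = 0  (base case)
Result: 0

0


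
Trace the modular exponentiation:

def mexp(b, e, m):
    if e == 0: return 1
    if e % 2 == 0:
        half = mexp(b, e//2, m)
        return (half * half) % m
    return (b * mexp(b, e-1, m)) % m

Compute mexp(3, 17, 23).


mexp(3, 17, 23): e is odd, compute mexp(3, 16, 23)
  mexp(3, 16, 23): e is even, compute mexp(3, 8, 23)
    mexp(3, 8, 23): e is even, compute mexp(3, 4, 23)
      mexp(3, 4, 23): e is even, compute mexp(3, 2, 23)
        mexp(3, 2, 23): e is even, compute mexp(3, 1, 23)
          mexp(3, 1, 23): e is odd, compute mexp(3, 0, 23)
          mexp(3, 0, 23) = 1
          (3 * 1) % 23 = 3
        half=3, (3*3) % 23 = 9
      half=9, (9*9) % 23 = 12
    half=12, (12*12) % 23 = 6
  half=6, (6*6) % 23 = 13
(3 * 13) % 23 = 16

16


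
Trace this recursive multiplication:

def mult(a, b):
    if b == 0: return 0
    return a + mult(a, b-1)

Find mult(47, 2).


mult(47, 2) = 47 + mult(47, 1)
mult(47, 1) = 47 + mult(47, 0)
mult(47, 0) = 0  (base case)
Total: 47 + 47 + 0 = 94

94


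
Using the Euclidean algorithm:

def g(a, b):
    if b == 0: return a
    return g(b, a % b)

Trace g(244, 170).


g(244, 170) = g(170, 74)
g(170, 74) = g(74, 22)
g(74, 22) = g(22, 8)
g(22, 8) = g(8, 6)
g(8, 6) = g(6, 2)
g(6, 2) = g(2, 0)
g(2, 0) = 2  (base case)

2


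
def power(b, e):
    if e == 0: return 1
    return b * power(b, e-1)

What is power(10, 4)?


power(10, 4)
= 10 * power(10, 3)
= 10 * 10 * power(10, 2)
= 10 * 10 * 10 * power(10, 1)
= 10 * 10 * 10 * 10 * power(10, 0)
= 10 * 10 * 10 * 10 * 1
= 10000

10000


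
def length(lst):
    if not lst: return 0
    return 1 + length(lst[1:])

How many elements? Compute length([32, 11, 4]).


length([32, 11, 4]) = 1 + length([11, 4])
length([11, 4]) = 1 + length([4])
length([4]) = 1 + length([])
length([]) = 0  (base case)
Unwinding: 1 + 1 + 1 + 0 = 3

3


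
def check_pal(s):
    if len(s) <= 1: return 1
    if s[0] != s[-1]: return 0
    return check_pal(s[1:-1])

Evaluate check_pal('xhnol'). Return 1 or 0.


check_pal('xhnol'): s[0]='x' != s[-1]='l' -> return 0
Result: 0 (not a palindrome)

0


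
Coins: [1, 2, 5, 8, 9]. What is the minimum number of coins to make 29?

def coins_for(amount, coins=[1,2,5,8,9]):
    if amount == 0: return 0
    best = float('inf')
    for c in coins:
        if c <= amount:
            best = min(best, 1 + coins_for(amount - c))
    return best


Building up with DP:
coins_for(0) = 0
coins_for(1) = min(1+coins_for(0)=1+0=1) = 1
coins_for(2) = min(1+coins_for(1)=1+1=2, 1+coins_for(0)=1+0=1) = 1
coins_for(3) = min(1+coins_for(2)=1+1=2, 1+coins_for(1)=1+1=2) = 2
coins_for(4) = min(1+coins_for(3)=1+2=3, 1+coins_for(2)=1+1=2) = 2
coins_for(5) = min(1+coins_for(4)=1+2=3, 1+coins_for(3)=1+2=3, 1+coins_for(0)=1+0=1) = 1
coins_for(6) = min(1+coins_for(5)=1+1=2, 1+coins_for(4)=1+2=3, 1+coins_for(1)=1+1=2) = 2
coins_for(7) = min(1+coins_for(6)=1+2=3, 1+coins_for(5)=1+1=2, 1+coins_for(2)=1+1=2) = 2
coins_for(8) = min(1+coins_for(7)=1+2=3, 1+coins_for(6)=1+2=3, 1+coins_for(3)=1+2=3, 1+coins_for(0)=1+0=1) = 1
coins_for(9) = min(1+coins_for(8)=1+1=2, 1+coins_for(7)=1+2=3, 1+coins_for(4)=1+2=3, 1+coins_for(1)=1+1=2, 1+coins_for(0)=1+0=1) = 1
coins_for(10) = min(1+coins_for(9)=1+1=2, 1+coins_for(8)=1+1=2, 1+coins_for(5)=1+1=2, 1+coins_for(2)=1+1=2, 1+coins_for(1)=1+1=2) = 2
coins_for(11) = min(1+coins_for(10)=1+2=3, 1+coins_for(9)=1+1=2, 1+coins_for(6)=1+2=3, 1+coins_for(3)=1+2=3, 1+coins_for(2)=1+1=2) = 2
coins_for(12) = min(1+coins_for(11)=1+2=3, 1+coins_for(10)=1+2=3, 1+coins_for(7)=1+2=3, 1+coins_for(4)=1+2=3, 1+coins_for(3)=1+2=3) = 3
coins_for(13) = min(1+coins_for(12)=1+3=4, 1+coins_for(11)=1+2=3, 1+coins_for(8)=1+1=2, 1+coins_for(5)=1+1=2, 1+coins_for(4)=1+2=3) = 2
coins_for(14) = min(1+coins_for(13)=1+2=3, 1+coins_for(12)=1+3=4, 1+coins_for(9)=1+1=2, 1+coins_for(6)=1+2=3, 1+coins_for(5)=1+1=2) = 2
coins_for(15) = min(1+coins_for(14)=1+2=3, 1+coins_for(13)=1+2=3, 1+coins_for(10)=1+2=3, 1+coins_for(7)=1+2=3, 1+coins_for(6)=1+2=3) = 3
coins_for(16) = min(1+coins_for(15)=1+3=4, 1+coins_for(14)=1+2=3, 1+coins_for(11)=1+2=3, 1+coins_for(8)=1+1=2, 1+coins_for(7)=1+2=3) = 2
coins_for(17) = min(1+coins_for(16)=1+2=3, 1+coins_for(15)=1+3=4, 1+coins_for(12)=1+3=4, 1+coins_for(9)=1+1=2, 1+coins_for(8)=1+1=2) = 2
coins_for(18) = min(1+coins_for(17)=1+2=3, 1+coins_for(16)=1+2=3, 1+coins_for(13)=1+2=3, 1+coins_for(10)=1+2=3, 1+coins_for(9)=1+1=2) = 2
coins_for(19) = min(1+coins_for(18)=1+2=3, 1+coins_for(17)=1+2=3, 1+coins_for(14)=1+2=3, 1+coins_for(11)=1+2=3, 1+coins_for(10)=1+2=3) = 3
coins_for(20) = min(1+coins_for(19)=1+3=4, 1+coins_for(18)=1+2=3, 1+coins_for(15)=1+3=4, 1+coins_for(12)=1+3=4, 1+coins_for(11)=1+2=3) = 3
coins_for(21) = min(1+coins_for(20)=1+3=4, 1+coins_for(19)=1+3=4, 1+coins_for(16)=1+2=3, 1+coins_for(13)=1+2=3, 1+coins_for(12)=1+3=4) = 3
coins_for(22) = min(1+coins_for(21)=1+3=4, 1+coins_for(20)=1+3=4, 1+coins_for(17)=1+2=3, 1+coins_for(14)=1+2=3, 1+coins_for(13)=1+2=3) = 3
coins_for(23) = min(1+coins_for(22)=1+3=4, 1+coins_for(21)=1+3=4, 1+coins_for(18)=1+2=3, 1+coins_for(15)=1+3=4, 1+coins_for(14)=1+2=3) = 3
coins_for(24) = min(1+coins_for(23)=1+3=4, 1+coins_for(22)=1+3=4, 1+coins_for(19)=1+3=4, 1+coins_for(16)=1+2=3, 1+coins_for(15)=1+3=4) = 3
coins_for(25) = min(1+coins_for(24)=1+3=4, 1+coins_for(23)=1+3=4, 1+coins_for(20)=1+3=4, 1+coins_for(17)=1+2=3, 1+coins_for(16)=1+2=3) = 3
coins_for(26) = min(1+coins_for(25)=1+3=4, 1+coins_for(24)=1+3=4, 1+coins_for(21)=1+3=4, 1+coins_for(18)=1+2=3, 1+coins_for(17)=1+2=3) = 3
coins_for(27) = min(1+coins_for(26)=1+3=4, 1+coins_for(25)=1+3=4, 1+coins_for(22)=1+3=4, 1+coins_for(19)=1+3=4, 1+coins_for(18)=1+2=3) = 3
coins_for(28) = min(1+coins_for(27)=1+3=4, 1+coins_for(26)=1+3=4, 1+coins_for(23)=1+3=4, 1+coins_for(20)=1+3=4, 1+coins_for(19)=1+3=4) = 4
coins_for(29) = min(1+coins_for(28)=1+4=5, 1+coins_for(27)=1+3=4, 1+coins_for(24)=1+3=4, 1+coins_for(21)=1+3=4, 1+coins_for(20)=1+3=4) = 4

4


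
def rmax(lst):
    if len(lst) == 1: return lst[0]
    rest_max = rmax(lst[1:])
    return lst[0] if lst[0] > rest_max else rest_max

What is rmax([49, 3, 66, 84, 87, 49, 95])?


rmax([49, 3, 66, 84, 87, 49, 95]): compare 49 with rmax([3, 66, 84, 87, 49, 95])
rmax([3, 66, 84, 87, 49, 95]): compare 3 with rmax([66, 84, 87, 49, 95])
rmax([66, 84, 87, 49, 95]): compare 66 with rmax([84, 87, 49, 95])
rmax([84, 87, 49, 95]): compare 84 with rmax([87, 49, 95])
rmax([87, 49, 95]): compare 87 with rmax([49, 95])
rmax([49, 95]): compare 49 with rmax([95])
rmax([95]) = 95  (base case)
Compare 49 with 95 -> 95
Compare 87 with 95 -> 95
Compare 84 with 95 -> 95
Compare 66 with 95 -> 95
Compare 3 with 95 -> 95
Compare 49 with 95 -> 95

95


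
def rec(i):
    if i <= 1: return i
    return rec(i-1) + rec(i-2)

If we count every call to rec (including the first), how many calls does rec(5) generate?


Let C(n) = total calls for rec(n)
C(0) = 1, C(1) = 1
C(2) = 1 + C(1) + C(0) = 1 + 1 + 1 = 3
C(3) = 1 + C(2) + C(1) = 1 + 3 + 1 = 5
C(4) = 1 + C(3) + C(2) = 1 + 5 + 3 = 9
C(5) = 1 + C(4) + C(3) = 1 + 9 + 5 = 15

15


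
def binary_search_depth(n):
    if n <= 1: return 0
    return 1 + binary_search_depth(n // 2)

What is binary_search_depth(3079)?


3079 / 2 = 1539
1539 / 2 = 769
769 / 2 = 384
384 / 2 = 192
192 / 2 = 96
96 / 2 = 48
48 / 2 = 24
24 / 2 = 12
12 / 2 = 6
6 / 2 = 3
3 / 2 = 1
Reached 1 after 11 halvings

11


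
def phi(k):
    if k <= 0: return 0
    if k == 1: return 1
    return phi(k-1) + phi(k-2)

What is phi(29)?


Computing phi(29) bottom-up:
phi(0) = 0
phi(1) = 1
phi(2) = phi(1) + phi(0) = 1 + 0 = 1
phi(3) = phi(2) + phi(1) = 1 + 1 = 2
phi(4) = phi(3) + phi(2) = 2 + 1 = 3
phi(5) = phi(4) + phi(3) = 3 + 2 = 5
phi(6) = phi(5) + phi(4) = 5 + 3 = 8
phi(7) = phi(6) + phi(5) = 8 + 5 = 13
phi(8) = phi(7) + phi(6) = 13 + 8 = 21
phi(9) = phi(8) + phi(7) = 21 + 13 = 34
phi(10) = phi(9) + phi(8) = 34 + 21 = 55
phi(11) = phi(10) + phi(9) = 55 + 34 = 89
phi(12) = phi(11) + phi(10) = 89 + 55 = 144
phi(13) = phi(12) + phi(11) = 144 + 89 = 233
phi(14) = phi(13) + phi(12) = 233 + 144 = 377
phi(15) = phi(14) + phi(13) = 377 + 233 = 610
phi(16) = phi(15) + phi(14) = 610 + 377 = 987
phi(17) = phi(16) + phi(15) = 987 + 610 = 1597
phi(18) = phi(17) + phi(16) = 1597 + 987 = 2584
phi(19) = phi(18) + phi(17) = 2584 + 1597 = 4181
phi(20) = phi(19) + phi(18) = 4181 + 2584 = 6765
phi(21) = phi(20) + phi(19) = 6765 + 4181 = 10946
phi(22) = phi(21) + phi(20) = 10946 + 6765 = 17711
phi(23) = phi(22) + phi(21) = 17711 + 10946 = 28657
phi(24) = phi(23) + phi(22) = 28657 + 17711 = 46368
phi(25) = phi(24) + phi(23) = 46368 + 28657 = 75025
phi(26) = phi(25) + phi(24) = 75025 + 46368 = 121393
phi(27) = phi(26) + phi(25) = 121393 + 75025 = 196418
phi(28) = phi(27) + phi(26) = 196418 + 121393 = 317811
phi(29) = phi(28) + phi(27) = 317811 + 196418 = 514229

514229


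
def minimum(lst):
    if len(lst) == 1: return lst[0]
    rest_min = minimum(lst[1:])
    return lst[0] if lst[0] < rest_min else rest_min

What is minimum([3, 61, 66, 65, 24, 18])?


minimum([3, 61, 66, 65, 24, 18]): compare 3 with minimum([61, 66, 65, 24, 18])
minimum([61, 66, 65, 24, 18]): compare 61 with minimum([66, 65, 24, 18])
minimum([66, 65, 24, 18]): compare 66 with minimum([65, 24, 18])
minimum([65, 24, 18]): compare 65 with minimum([24, 18])
minimum([24, 18]): compare 24 with minimum([18])
minimum([18]) = 18  (base case)
Compare 24 with 18 -> 18
Compare 65 with 18 -> 18
Compare 66 with 18 -> 18
Compare 61 with 18 -> 18
Compare 3 with 18 -> 3

3


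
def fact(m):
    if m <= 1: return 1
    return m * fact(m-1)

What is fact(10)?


fact(10)
= 10 * fact(9)
= 10 * 9 * fact(8)
= 10 * 9 * 8 * fact(7)
= 10 * 9 * 8 * 7 * fact(6)
= 10 * 9 * 8 * 7 * 6 * fact(5)
= 10 * 9 * 8 * 7 * 6 * 5 * fact(4)
= 10 * 9 * 8 * 7 * 6 * 5 * 4 * fact(3)
= 10 * 9 * 8 * 7 * 6 * 5 * 4 * 3 * fact(2)
= 10 * 9 * 8 * 7 * 6 * 5 * 4 * 3 * 2 * fact(1)
= 10 * 9 * 8 * 7 * 6 * 5 * 4 * 3 * 2 * 1
= 3628800

3628800


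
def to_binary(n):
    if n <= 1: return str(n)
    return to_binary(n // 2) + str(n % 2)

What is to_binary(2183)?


to_binary(2183) = to_binary(1091) + '1'
to_binary(1091) = to_binary(545) + '1'
to_binary(545) = to_binary(272) + '1'
to_binary(272) = to_binary(136) + '0'
to_binary(136) = to_binary(68) + '0'
to_binary(68) = to_binary(34) + '0'
to_binary(34) = to_binary(17) + '0'
to_binary(17) = to_binary(8) + '1'
to_binary(8) = to_binary(4) + '0'
to_binary(4) = to_binary(2) + '0'
to_binary(2) = to_binary(1) + '0'
to_binary(1) = '1'  (base case)
Concatenating: '1' + '0' + '0' + '0' + '1' + '0' + '0' + '0' + '0' + '1' + '1' + '1' = '100010000111'

100010000111


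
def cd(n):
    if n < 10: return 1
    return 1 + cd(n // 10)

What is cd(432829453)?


cd(432829453) = 1 + cd(43282945)
cd(43282945) = 1 + cd(4328294)
cd(4328294) = 1 + cd(432829)
cd(432829) = 1 + cd(43282)
cd(43282) = 1 + cd(4328)
cd(4328) = 1 + cd(432)
cd(432) = 1 + cd(43)
cd(43) = 1 + cd(4)
cd(4) = 1  (base case: 4 < 10)
Unwinding: 1 + 1 + 1 + 1 + 1 + 1 + 1 + 1 + 1 = 9

9


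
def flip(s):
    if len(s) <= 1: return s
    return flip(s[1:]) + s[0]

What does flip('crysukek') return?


flip('crysukek') = flip('rysukek') + 'c'
flip('rysukek') = flip('ysukek') + 'r'
flip('ysukek') = flip('sukek') + 'y'
flip('sukek') = flip('ukek') + 's'
flip('ukek') = flip('kek') + 'u'
flip('kek') = flip('ek') + 'k'
flip('ek') = flip('k') + 'e'
flip('k') = 'k'  (base case)
Concatenating: 'k' + 'e' + 'k' + 'u' + 's' + 'y' + 'r' + 'c' = 'kekusyrc'

kekusyrc


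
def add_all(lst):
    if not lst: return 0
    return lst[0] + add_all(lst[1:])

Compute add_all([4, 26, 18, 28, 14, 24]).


add_all([4, 26, 18, 28, 14, 24]) = 4 + add_all([26, 18, 28, 14, 24])
add_all([26, 18, 28, 14, 24]) = 26 + add_all([18, 28, 14, 24])
add_all([18, 28, 14, 24]) = 18 + add_all([28, 14, 24])
add_all([28, 14, 24]) = 28 + add_all([14, 24])
add_all([14, 24]) = 14 + add_all([24])
add_all([24]) = 24 + add_all([])
add_all([]) = 0  (base case)
Total: 4 + 26 + 18 + 28 + 14 + 24 + 0 = 114

114


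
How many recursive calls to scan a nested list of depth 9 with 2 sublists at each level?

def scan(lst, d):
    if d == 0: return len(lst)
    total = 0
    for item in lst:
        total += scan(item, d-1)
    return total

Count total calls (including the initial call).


At depth 0 (root): 1 call
At depth 1: each of 1 parents calls scan on 2 children = 2 calls
At depth 2: each of 2 parents calls scan on 2 children = 4 calls
At depth 3: each of 4 parents calls scan on 2 children = 8 calls
At depth 4: each of 8 parents calls scan on 2 children = 16 calls
At depth 5: each of 16 parents calls scan on 2 children = 32 calls
At depth 6: each of 32 parents calls scan on 2 children = 64 calls
At depth 7: each of 64 parents calls scan on 2 children = 128 calls
At depth 8: each of 128 parents calls scan on 2 children = 256 calls
At depth 9: each of 256 parents calls scan on 2 children = 512 calls
Total: 1 + 2 + 4 + 8 + 16 + 32 + 64 + 128 + 256 + 512 = 1023

1023
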